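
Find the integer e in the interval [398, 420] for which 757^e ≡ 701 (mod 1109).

398

Compute 757^398 mod 1109 = 701, then multiply by 757 repeatedly:
  757^398=701
Found 701 at exponent 398.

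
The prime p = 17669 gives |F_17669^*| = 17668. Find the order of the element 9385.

8834

The order of 9385 must divide p − 1 = 17668 = 2^2 · 7 · 631.
Divisors: 1, 2, 4, 7, 14, 28, 631, 1262, 2524, 4417, 8834, 17668.
Check each in increasing order: 9385^1 ≡ 9385;  9385^2 ≡ 15929;  9385^4 ≡ 6201;  9385^7 ≡ 522;  9385^14 ≡ 7449;  9385^28 ≡ 6941;  9385^631 ≡ 8276;  9385^1262 ≡ 7132;  9385^2524 ≡ 14042;  9385^4417 ≡ 17668;  9385^8834 ≡ 1.
Smallest exponent giving 1 is 8834.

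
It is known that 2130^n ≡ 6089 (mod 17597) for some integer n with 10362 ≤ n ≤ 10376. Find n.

10362

Compute 2130^10362 mod 17597 = 6089, then multiply by 2130 repeatedly:
  2130^10362=6089
Found 6089 at exponent 10362.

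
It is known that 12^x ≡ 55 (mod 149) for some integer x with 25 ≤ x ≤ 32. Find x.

Compute 12^25 mod 149 = 32, then multiply by 12 repeatedly:
  12^25=32  12^26=86  12^27=138  12^28=17  12^29=55
Found 55 at exponent 29.

29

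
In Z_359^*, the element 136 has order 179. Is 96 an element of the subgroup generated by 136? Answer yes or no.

yes

96 ∈ ⟨136⟩ iff 96^179 ≡ 1 (mod 359), since |⟨136⟩| = 179.
96^179 mod 359 = 1.
Since 1 = 1, 96 lies in the subgroup.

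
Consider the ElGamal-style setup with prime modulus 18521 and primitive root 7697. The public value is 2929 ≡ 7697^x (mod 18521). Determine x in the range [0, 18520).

11606

Baby-step giant-step with m = ceil(sqrt(18520)) = 137.
Baby table (7697^j mod 18521 for j=0..136):
  0:1  1:7697  2:13651  3:2114  4:10020  5:2496  6:5435  7:12777
  8:16580  9:6570  10:6960  11:8388  12:16751  13:7766  14:7635  15:17983
  16:7718  17:8599  18:10970  19:17372  20:9185  21:2288  22:15786  23:7082
  24:2851  25:15283  26:6380  27:7689  28:7638  29:4032  30:11629  31:14941
  32:3988  33:6339  34:6969  35:3577  36:9963  37:8271  38:5210  39:3405
  40:1070  41:12466  42:12022  43:2418  44:16262  45:3696  46:18377  47:2892
  48:16003  49:10441  50:1758  51:10996  52:13763  53:12212  54:1689  55:17012
  56:16415  57:14514  58:14107  59:11477  60:11820  61:3388  62:18389  63:2651
  64:13126  65:17288  66:10872  67:3906  68:4899  69:17368  70:15439  71:3247
  72:7330  73:4044  74:11388  75:12064  76:10835  77:15453  78:18400  79:13234
  80:15119  81:3500  82:9966  83:12841  84:9121  85:9747  86:12609  87:1433
  88:9806  89:3707  90:10439  91:4885  92:2215  93:9535  94:10693  95:15218
  96:6142  97:9382  98:18396  99:967  100:16078  101:13565  102:6928  103:2857
  104:5902  105:14202  106:1852  107:12195  108:487  109:7197  110:17519  111:10863
  112:8717  113:11687  114:16863  115:17864  116:17825  117:13978  118:177  119:10336
  120:8497  121:3758  122:14045  123:15809  124:17424  125:1967  126:8342  127:14588
  128:9534  129:2996  130:1567  131:4028  132:17883  133:15900  134:14053  135:3301
  136:15506
Giant step factor: 7697^(-137) ≡ 2535 (mod 18521).
Scan 2929·2535^i mod 18521 for i = 0, 1, …:
  i=0: 2929   i=1: 16615   i=2: 2271   i=3: 15475
  i=4: 1647   i=5: 7920   i=6: 436   i=7: 12521
  i=8: 14262   i=9: 1178     …   i=83: 10813
  i=84: 18396
Match at i=84, j=98: x = 84·137 + 98 = 11606.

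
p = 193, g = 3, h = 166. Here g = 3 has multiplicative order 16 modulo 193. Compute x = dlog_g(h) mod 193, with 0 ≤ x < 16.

11

Successive powers of 3 modulo 193:
  3^0=1  3^1=3  3^2=9  3^3=27  3^4=81  3^5=50
  3^6=150  3^7=64  3^8=192  3^9=190  3^10=184  3^11=166
So 3^11 ≡ 166 (mod 193), giving x = 11.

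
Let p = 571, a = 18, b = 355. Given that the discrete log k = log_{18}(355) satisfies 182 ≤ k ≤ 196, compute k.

189

Compute 18^182 mod 571 = 180, then multiply by 18 repeatedly:
  18^182=180  18^183=385  18^184=78  18^185=262  18^186=148
  18^187=380  18^188=559  18^189=355
Found 355 at exponent 189.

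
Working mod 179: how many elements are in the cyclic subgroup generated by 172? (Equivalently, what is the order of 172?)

89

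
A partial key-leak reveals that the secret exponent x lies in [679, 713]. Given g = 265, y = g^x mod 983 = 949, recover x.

692

Compute 265^679 mod 983 = 679, then multiply by 265 repeatedly:
  265^679=679  265^680=46  265^681=394  265^682=212  265^683=149
  265^684=165  265^685=473  265^686=504  265^687=855  265^688=485
  265^689=735  265^690=141  265^691=11  265^692=949
Found 949 at exponent 692.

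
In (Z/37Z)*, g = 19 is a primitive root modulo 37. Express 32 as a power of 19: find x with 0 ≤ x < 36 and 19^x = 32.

31

Successive powers of 19 modulo 37:
  19^0=1  19^1=19  19^2=28  19^3=14  19^4=7  19^5=22
  19^6=11  19^7=24  19^8=12  19^9=6  19^10=3  19^11=20
  19^12=10  19^13=5  19^14=21  19^15=29  19^16=33  19^17=35
  19^18=36  19^19=18  19^20=9  19^21=23  19^22=30  19^23=15
  19^24=26  19^25=13  19^26=25  19^27=31  19^28=34  19^29=17
  19^30=27  19^31=32
So 19^31 ≡ 32 (mod 37), giving x = 31.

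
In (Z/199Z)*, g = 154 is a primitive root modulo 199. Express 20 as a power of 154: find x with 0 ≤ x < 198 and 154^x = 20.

52

Baby-step giant-step with m = ceil(sqrt(198)) = 15.
Baby table (154^j mod 199 for j=0..14):
  0:1  1:154  2:35  3:17  4:31  5:197  6:90  7:129
  8:165  9:137  10:4  11:19  12:140  13:68  14:124
Giant step factor: 154^(-15) ≡ 174 (mod 199).
Scan 20·174^i mod 199 for i = 0, 1, …:
  i=0: 20   i=1: 97   i=2: 162   i=3: 129
Match at i=3, j=7: x = 3·15 + 7 = 52.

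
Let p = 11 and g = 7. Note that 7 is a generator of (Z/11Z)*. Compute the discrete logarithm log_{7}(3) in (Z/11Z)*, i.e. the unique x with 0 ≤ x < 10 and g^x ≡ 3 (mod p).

4

Successive powers of 7 modulo 11:
  7^0=1  7^1=7  7^2=5  7^3=2  7^4=3
So 7^4 ≡ 3 (mod 11), giving x = 4.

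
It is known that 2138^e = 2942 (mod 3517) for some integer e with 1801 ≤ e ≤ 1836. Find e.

1827

Compute 2138^1801 mod 3517 = 790, then multiply by 2138 repeatedly:
  2138^1801=790  2138^1802=860  2138^1803=2806  2138^1804=2743  2138^1805=1695
  2138^1806=1400  2138^1807=233  2138^1808=2257  2138^1809=142  2138^1810=1134
  2138^1811=1279  2138^1812=1793  2138^1813=3421  2138^1814=2255  2138^1815=2900
  2138^1816=3246  2138^1817=907  2138^1818=1299  2138^1819=2349  2138^1820=3403
  2138^1821=2458  2138^1822=806  2138^1823=3415  2138^1824=3495  2138^1825=2202
  2138^1826=2130  2138^1827=2942
Found 2942 at exponent 1827.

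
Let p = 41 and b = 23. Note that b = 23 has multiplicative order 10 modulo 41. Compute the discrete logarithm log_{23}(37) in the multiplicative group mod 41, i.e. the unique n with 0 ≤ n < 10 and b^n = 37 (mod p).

2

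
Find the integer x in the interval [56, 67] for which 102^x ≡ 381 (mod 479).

65

Compute 102^56 mod 479 = 225, then multiply by 102 repeatedly:
  102^56=225  102^57=437  102^58=27  102^59=359  102^60=214
  102^61=273  102^62=64  102^63=301  102^64=46  102^65=381
Found 381 at exponent 65.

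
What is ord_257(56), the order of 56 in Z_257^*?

The order of 56 must divide p − 1 = 256 = 2^8.
Divisors: 1, 2, 4, 8, 16, 32, 64, 128, 256.
Check each in increasing order: 56^1 ≡ 56;  56^2 ≡ 52;  56^4 ≡ 134;  56^8 ≡ 223;  56^16 ≡ 128;  56^32 ≡ 193;  56^64 ≡ 241;  56^128 ≡ 256;  56^256 ≡ 1.
Smallest exponent giving 1 is 256.

256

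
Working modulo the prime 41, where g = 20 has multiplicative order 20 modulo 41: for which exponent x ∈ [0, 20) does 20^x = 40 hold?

Successive powers of 20 modulo 41:
  20^0=1  20^1=20  20^2=31  20^3=5  20^4=18  20^5=32
  20^6=25  20^7=8  20^8=37  20^9=2  20^10=40
So 20^10 ≡ 40 (mod 41), giving x = 10.

10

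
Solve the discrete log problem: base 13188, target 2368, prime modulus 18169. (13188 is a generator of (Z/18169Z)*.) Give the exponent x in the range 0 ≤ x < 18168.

13629

Baby-step giant-step with m = ceil(sqrt(18168)) = 135.
Baby table (13188^j mod 18169 for j=0..134):
  0:1  1:13188  2:9676  3:6201  4:119  5:6838  6:6797  7:11159
  8:14161  9:14286  10:9407  11:1584  12:13611  13:10317  14:11124  15:6806
  16:2668  17:10400  18:15588  19:10478  20:8619  21:2108  22:1734  23:11390
  24:8197  25:14655  26:6487  27:10904  28:12486  29:17890  30:8855  31:7577
  32:14145  33:3137  34:18112  35:11382  36:11707  37:9923  38:11386  39:9952
  40:12289  41:18021  42:10428  43:3303  44:8871  45:557  46:5440  47:11508
  48:1847  49:11776  50:11445  51:6777  52:1765  53:2331  54:17449  55:7027
  56:10176  57:4854  58:5165  59:439  60:11790  61:14387  62:15058  63:15903
  64:3997  65:4167  66:11340  67:2881  68:3249  69:5310  70:4954  71:15797
  72:5082  73:14144  74:8118  75:8436  76:5181  77:11588  78:3085  79:4589
  80:16962  81:16297  82:3735  83:1021  84:1719  85:13429  86:8409  87:12485
  88:4702  89:17348  90:1376  91:14026  92:14468  93:11315  94:223  95:15715
  96:13806  97:1979  98:8368  99:16847  100:7704  101:17473  102:14666  103:6203
  104:8326  105:8021  106:1030  107:11397  108:9668  109:9711  110:13556  111:11737
  112:5845  113:10962  114:14292  115:15859  116:5133  117:14479  118:11031  119:15814
  120:11250  121:15115  122:4521  123:10459  124:12413  125:18123  126:11098  127:9129
  128:5458  129:12695  130:12494  131:14380  132:13587  133:2678  134:15097
Giant step factor: 13188^(-135) ≡ 703 (mod 18169).
Scan 2368·703^i mod 18169 for i = 0, 1, …:
  i=0: 2368   i=1: 11325   i=2: 3453   i=3: 10982
  i=4: 16690   i=5: 14065   i=6: 3759   i=7: 8072
  i=8: 5888   i=9: 14901     …   i=99: 9529
  i=100: 12695
Match at i=100, j=129: x = 100·135 + 129 = 13629.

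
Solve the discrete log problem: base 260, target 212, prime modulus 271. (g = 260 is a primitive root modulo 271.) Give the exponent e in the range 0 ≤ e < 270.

Baby-step giant-step with m = ceil(sqrt(270)) = 17.
Baby table (260^j mod 271 for j=0..16):
  0:1  1:260  2:121  3:24  4:7  5:194  6:34  7:168
  8:49  9:3  10:238  11:92  12:72  13:21  14:40  15:102
  16:233
Giant step factor: 260^(-17) ≡ 59 (mod 271).
Scan 212·59^i mod 271 for i = 0, 1, …:
  i=0: 212   i=1: 42   i=2: 39   i=3: 133
  i=4: 259   i=5: 105   i=6: 233
Match at i=6, j=16: e = 6·17 + 16 = 118.

118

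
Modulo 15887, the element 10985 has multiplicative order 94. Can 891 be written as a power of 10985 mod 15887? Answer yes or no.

no

891 ∈ ⟨10985⟩ iff 891^94 ≡ 1 (mod 15887), since |⟨10985⟩| = 94.
891^94 mod 15887 = 14197.
Since 14197 ≠ 1, 891 does not lie in the subgroup.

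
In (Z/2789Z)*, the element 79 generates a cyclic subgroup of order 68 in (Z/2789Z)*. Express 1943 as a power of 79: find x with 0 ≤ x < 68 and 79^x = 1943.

Baby-step giant-step with m = ceil(sqrt(68)) = 9.
Baby table (79^j mod 2789 for j=0..8):
  0:1  1:79  2:663  3:2175  4:1696  5:112  6:481  7:1742
  8:957
Giant step factor: 79^(-9) ≡ 846 (mod 2789).
Scan 1943·846^i mod 2789 for i = 0, 1, …:
  i=0: 1943   i=1: 1057   i=2: 1742
Match at i=2, j=7: x = 2·9 + 7 = 25.

25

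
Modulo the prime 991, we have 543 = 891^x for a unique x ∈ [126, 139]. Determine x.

Compute 891^126 mod 991 = 964, then multiply by 891 repeatedly:
  891^126=964  891^127=718  891^128=543
Found 543 at exponent 128.

128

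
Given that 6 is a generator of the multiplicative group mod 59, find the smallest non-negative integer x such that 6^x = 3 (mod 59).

26

Successive powers of 6 modulo 59:
  6^0=1  6^1=6  6^2=36  6^3=39  6^4=57  6^5=47
  6^6=46  6^7=40  6^8=4  6^9=24  6^10=26  6^11=38
  6^12=51  6^13=11  6^14=7  6^15=42  6^16=16  6^17=37
  6^18=45  6^19=34  6^20=27  6^21=44  6^22=28  6^23=50
  6^24=5  6^25=30  6^26=3
So 6^26 ≡ 3 (mod 59), giving x = 26.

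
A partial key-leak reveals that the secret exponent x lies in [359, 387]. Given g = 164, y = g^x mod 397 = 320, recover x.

Compute 164^359 mod 397 = 235, then multiply by 164 repeatedly:
  164^359=235  164^360=31  164^361=320
Found 320 at exponent 361.

361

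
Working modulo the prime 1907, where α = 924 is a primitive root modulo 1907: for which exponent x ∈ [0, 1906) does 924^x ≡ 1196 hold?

Baby-step giant-step with m = ceil(sqrt(1906)) = 44.
Baby table (924^j mod 1907 for j=0..43):
  0:1  1:924  2:1347  3:1264  4:852  5:1564  6:1537  7:1380
  8:1244  9:1442  10:1322  11:1048  12:1503  13:476  14:1214  15:420
  16:959  17:1268  18:734  19:1231  20:872  21:974  22:1779  23:1869
  24:1121  25:303  26:1550  27:43  28:1592  29:711  30:956  31:403
  32:507  33:1253  34:223  35:96  36:982  37:1543  38:1203  39:1698
  40:1398  41:713  42:897  43:1190
Giant step factor: 924^(-44) ≡ 306 (mod 1907).
Scan 1196·306^i mod 1907 for i = 0, 1, …:
  i=0: 1196   i=1: 1739   i=2: 81   i=3: 1902
  i=4: 377   i=5: 942   i=6: 295   i=7: 641
  i=8: 1632   i=9: 1665     …   i=21: 166
  i=22: 1214
Match at i=22, j=14: x = 22·44 + 14 = 982.

982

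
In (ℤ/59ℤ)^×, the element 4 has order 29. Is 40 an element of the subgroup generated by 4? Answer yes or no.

40 ∈ ⟨4⟩ iff 40^29 ≡ 1 (mod 59), since |⟨4⟩| = 29.
40^29 mod 59 = 58.
Since 58 ≠ 1, 40 does not lie in the subgroup.

no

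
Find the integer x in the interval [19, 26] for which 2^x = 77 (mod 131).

Compute 2^19 mod 131 = 26, then multiply by 2 repeatedly:
  2^19=26  2^20=52  2^21=104  2^22=77
Found 77 at exponent 22.

22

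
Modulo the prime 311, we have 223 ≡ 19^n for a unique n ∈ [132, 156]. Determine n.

Compute 19^132 mod 311 = 4, then multiply by 19 repeatedly:
  19^132=4  19^133=76  19^134=200  19^135=68  19^136=48
  19^137=290  19^138=223
Found 223 at exponent 138.

138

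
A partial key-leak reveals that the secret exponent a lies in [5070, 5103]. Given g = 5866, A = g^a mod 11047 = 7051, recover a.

Compute 5866^5070 mod 11047 = 9403, then multiply by 5866 repeatedly:
  5866^5070=9403  5866^5071=327  5866^5072=7051
Found 7051 at exponent 5072.

5072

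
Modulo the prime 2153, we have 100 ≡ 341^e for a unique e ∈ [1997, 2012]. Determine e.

2010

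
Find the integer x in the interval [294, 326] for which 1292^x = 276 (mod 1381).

Compute 1292^294 mod 1381 = 954, then multiply by 1292 repeatedly:
  1292^294=954  1292^295=716  1292^296=1183  1292^297=1050  1292^298=458
  1292^299=668  1292^300=1312  1292^301=617  1292^302=327  1292^303=1279
  1292^304=792  1292^305=1324  1292^306=930  1292^307=90  1292^308=276
Found 276 at exponent 308.

308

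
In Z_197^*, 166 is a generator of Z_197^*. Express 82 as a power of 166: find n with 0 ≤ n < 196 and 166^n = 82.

153

Baby-step giant-step with m = ceil(sqrt(196)) = 14.
Baby table (166^j mod 197 for j=0..13):
  0:1  1:166  2:173  3:153  4:182  5:71  6:163  7:69
  8:28  9:117  10:116  11:147  12:171  13:18
Giant step factor: 166^(-14) ≡ 6 (mod 197).
Scan 82·6^i mod 197 for i = 0, 1, …:
  i=0: 82   i=1: 98   i=2: 194   i=3: 179
  i=4: 89   i=5: 140   i=6: 52   i=7: 115
  i=8: 99   i=9: 3   i=10: 18
Match at i=10, j=13: n = 10·14 + 13 = 153.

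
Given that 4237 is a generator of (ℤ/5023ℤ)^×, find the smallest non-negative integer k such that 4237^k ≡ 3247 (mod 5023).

Baby-step giant-step with m = ceil(sqrt(5022)) = 71.
Baby table (4237^j mod 5023 for j=0..70):
  0:1  1:4237  2:4990  3:823  4:1089  5:2979  6:4247  7:2153
  8:493  9:4296  10:3823  11:3899  12:4439  13:1931  14:4203  15:1576
  16:1945  17:3245  18:1114  19:3421  20:3422  21:2636  22:2603  23:3426
  24:4515  25:2471  26:1695  27:3848  28:4341  29:3614  30:2414  31:1290
  32:706  33:2637  34:1817  35:3393  36:315  37:3560  38:4674  39:3072
  40:1471  41:4107  42:1687  43:90  44:4605  45:2053  46:3748  47:2573
  48:1891  49:482  50:2896  51:4186  52:4892  53:2506  54:4323  55:2693
  56:3008  57:1545  58:1196  59:4268  60:716  61:4823  62:1487  63:1577
  64:1159  65:3212  66:1937  67:4510  68:1378  69:1860  70:4756
Giant step factor: 4237^(-71) ≡ 1233 (mod 5023).
Scan 3247·1233^i mod 5023 for i = 0, 1, …:
  i=0: 3247   i=1: 220   i=2: 18   i=3: 2102
  i=4: 4921   i=5: 4832   i=6: 578   i=7: 4431
  i=8: 3422
Match at i=8, j=20: k = 8·71 + 20 = 588.

588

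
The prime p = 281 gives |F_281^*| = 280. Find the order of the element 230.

The order of 230 must divide p − 1 = 280 = 2^3 · 5 · 7.
Divisors: 1, 2, 4, 5, 7, 8, 10, 14, 20, 28, 35, 40, 56, 70, 140, 280.
Check each in increasing order: 230^1 ≡ 230;  230^2 ≡ 72;  230^4 ≡ 126;  230^5 ≡ 37;  230^7 ≡ 135;  230^8 ≡ 140;  230^10 ≡ 245;  230^14 ≡ 241;  230^20 ≡ 172;  230^28 ≡ 195;  230^35 ≡ 192;  230^40 ≡ 79;  230^56 ≡ 90;  230^70 ≡ 53;  230^140 ≡ 280;  230^280 ≡ 1.
Smallest exponent giving 1 is 280.

280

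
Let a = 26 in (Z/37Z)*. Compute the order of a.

3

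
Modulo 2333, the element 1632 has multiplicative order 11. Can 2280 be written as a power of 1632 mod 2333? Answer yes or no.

no

⟨1632⟩ has order 11; its elements mod 2333 are {1, 15, 225, 919, 1042, 1068, 1150, 1471, 1632, 2022, 2120}.
2280 is not in this set.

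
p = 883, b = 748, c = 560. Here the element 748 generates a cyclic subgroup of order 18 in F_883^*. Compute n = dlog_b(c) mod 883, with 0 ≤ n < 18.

14

Successive powers of 748 modulo 883:
  748^0=1  748^1=748  748^2=565  748^3=546  748^4=462  748^5=323
  748^6=545  748^7=597  748^8=641  748^9=882  748^10=135  748^11=318
  748^12=337  748^13=421  748^14=560
So 748^14 ≡ 560 (mod 883), giving n = 14.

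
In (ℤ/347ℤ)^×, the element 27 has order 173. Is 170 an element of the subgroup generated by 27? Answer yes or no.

no

170 ∈ ⟨27⟩ iff 170^173 ≡ 1 (mod 347), since |⟨27⟩| = 173.
170^173 mod 347 = 346.
Since 346 ≠ 1, 170 does not lie in the subgroup.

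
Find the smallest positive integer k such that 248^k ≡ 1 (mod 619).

206

The order of 248 must divide p − 1 = 618 = 2 · 3 · 103.
Divisors: 1, 2, 3, 6, 103, 206, 309, 618.
Check each in increasing order: 248^1 ≡ 248;  248^2 ≡ 223;  248^3 ≡ 213;  248^6 ≡ 182;  248^103 ≡ 618;  248^206 ≡ 1.
Smallest exponent giving 1 is 206.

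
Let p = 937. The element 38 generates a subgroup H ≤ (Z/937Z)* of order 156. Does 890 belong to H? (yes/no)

890 ∈ ⟨38⟩ iff 890^156 ≡ 1 (mod 937), since |⟨38⟩| = 156.
890^156 mod 937 = 323.
Since 323 ≠ 1, 890 does not lie in the subgroup.

no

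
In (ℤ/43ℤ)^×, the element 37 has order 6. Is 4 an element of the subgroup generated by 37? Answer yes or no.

no

⟨37⟩ has order 6; its elements mod 43 are {1, 6, 7, 36, 37, 42}.
4 is not in this set.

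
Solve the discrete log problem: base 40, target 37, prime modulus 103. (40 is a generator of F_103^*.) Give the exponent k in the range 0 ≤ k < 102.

Baby-step giant-step with m = ceil(sqrt(102)) = 11.
Baby table (40^j mod 103 for j=0..10):
  0:1  1:40  2:55  3:37  4:38  5:78  6:30  7:67
  8:2  9:80  10:7
Giant step factor: 40^(-11) ≡ 71 (mod 103).
Scan 37·71^i mod 103 for i = 0, 1, …:
  i=0: 37
Match at i=0, j=3: k = 0·11 + 3 = 3.

3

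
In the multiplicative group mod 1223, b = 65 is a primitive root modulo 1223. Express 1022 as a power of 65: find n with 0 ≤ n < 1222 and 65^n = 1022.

38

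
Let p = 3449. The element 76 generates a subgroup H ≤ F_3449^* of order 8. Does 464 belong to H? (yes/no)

no

⟨76⟩ has order 8; its elements mod 3449 are {1, 76, 953, 1122, 2327, 2496, 3373, 3448}.
464 is not in this set.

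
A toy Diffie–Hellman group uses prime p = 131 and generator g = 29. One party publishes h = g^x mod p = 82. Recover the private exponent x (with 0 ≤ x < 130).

107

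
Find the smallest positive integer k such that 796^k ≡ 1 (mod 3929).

The order of 796 must divide p − 1 = 3928 = 2^3 · 491.
Divisors: 1, 2, 4, 8, 491, 982, 1964, 3928.
Check each in increasing order: 796^1 ≡ 796;  796^2 ≡ 1047;  796^4 ≡ 18;  796^8 ≡ 324;  796^491 ≡ 1937;  796^982 ≡ 3703;  796^1964 ≡ 3928;  796^3928 ≡ 1.
Smallest exponent giving 1 is 3928.

3928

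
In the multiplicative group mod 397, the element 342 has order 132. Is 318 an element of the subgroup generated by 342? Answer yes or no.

no

318 ∈ ⟨342⟩ iff 318^132 ≡ 1 (mod 397), since |⟨342⟩| = 132.
318^132 mod 397 = 34.
Since 34 ≠ 1, 318 does not lie in the subgroup.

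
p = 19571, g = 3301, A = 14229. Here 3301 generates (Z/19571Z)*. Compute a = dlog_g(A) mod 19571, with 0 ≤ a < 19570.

2229

Baby-step giant-step with m = ceil(sqrt(19570)) = 140.
Baby table (3301^j mod 19571 for j=0..139):
  0:1  1:3301  2:15125  3:2004  4:206  5:14592  6:3961  7:1833
  8:3294  9:11589  10:13555  11:5749  12:13150  13:19243  14:13248  15:10034
  16:8102  17:10716  18:8719  19:12049  20:5477  21:15544  22:15153  23:16148
  24:12715  25:11991  26:9729  27:18989  28:16347  29:4200  30:7932  31:17105
  32:1270  33:4076  34:9599  35:850  36:7197  37:17674  38:723  39:18532
  40:14757  41:638  42:11941  43:1247  44:6437  45:14002  46:13471  47:2459
  48:14765  49:7475  50:15515  51:17279  52:8085  53:13312  54:6017  55:17123
  56:1975  57:2332  58:6529  59:4558  60:15430  61:10688  62:14146  63:19111
  64:8078  65:9776  66:17568  67:3095  68:533  69:17614  70:17944  71:11298
  72:11943  73:7849  74:17116  75:18010  76:13883  77:12072  78:3116  79:11141
  80:2532  81:1315  82:15624  83:5239  84:12746  85:16467  86:8900  87:2829
  88:3162  89:6419  90:13297  91:15215  92:5529  93:11057  94:18813  95:2930
  96:3856  97:7506  98:420  99:16450  100:11496  101:127  102:8236  103:2917
  104:85  105:6591  106:13510  107:13772  108:17510  109:7347  110:3978  111:18808
  112:5996  113:6515  114:17057  115:18961  116:2203  117:11262  118:10533  119:11337
  120:3685  121:10594  122:16988  123:6473  124:15412  125:9983  126:15890  127:2610
  128:4370  129:1543  130:4983  131:9243  132:19525  133:4722  134:8806  135:5671
  136:10095  137:13753  138:13504  139:13537
Giant step factor: 3301^(-140) ≡ 2782 (mod 19571).
Scan 14229·2782^i mod 19571 for i = 0, 1, …:
  i=0: 14229   i=1: 12516   i=2: 2703   i=3: 4482
  i=4: 2197   i=5: 5902   i=6: 18866   i=7: 15361
  i=8: 10809   i=9: 9582     …   i=14: 13205
  i=15: 1543
Match at i=15, j=129: a = 15·140 + 129 = 2229.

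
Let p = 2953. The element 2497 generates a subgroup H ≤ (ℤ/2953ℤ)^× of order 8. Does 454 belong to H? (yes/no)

no

⟨2497⟩ has order 8; its elements mod 2953 are {1, 456, 939, 1226, 1727, 2014, 2497, 2952}.
454 is not in this set.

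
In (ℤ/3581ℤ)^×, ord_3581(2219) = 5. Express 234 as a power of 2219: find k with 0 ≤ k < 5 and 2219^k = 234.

Successive powers of 2219 modulo 3581:
  2219^0=1  2219^1=2219  2219^2=86  2219^3=1041  2219^4=234
So 2219^4 ≡ 234 (mod 3581), giving k = 4.

4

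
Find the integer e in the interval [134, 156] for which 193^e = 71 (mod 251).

Compute 193^134 mod 251 = 179, then multiply by 193 repeatedly:
  193^134=179  193^135=160  193^136=7  193^137=96  193^138=205
  193^139=158  193^140=123  193^141=145  193^142=124  193^143=87
  193^144=225  193^145=2  193^146=135  193^147=202  193^148=81
  193^149=71
Found 71 at exponent 149.

149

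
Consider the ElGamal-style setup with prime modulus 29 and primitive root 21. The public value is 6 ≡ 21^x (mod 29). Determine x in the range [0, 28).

2

Successive powers of 21 modulo 29:
  21^0=1  21^1=21  21^2=6
So 21^2 ≡ 6 (mod 29), giving x = 2.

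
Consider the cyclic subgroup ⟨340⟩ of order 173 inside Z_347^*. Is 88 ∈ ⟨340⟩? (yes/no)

88 ∈ ⟨340⟩ iff 88^173 ≡ 1 (mod 347), since |⟨340⟩| = 173.
88^173 mod 347 = 346.
Since 346 ≠ 1, 88 does not lie in the subgroup.

no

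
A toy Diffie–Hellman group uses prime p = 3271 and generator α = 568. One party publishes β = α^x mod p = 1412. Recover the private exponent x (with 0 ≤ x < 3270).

786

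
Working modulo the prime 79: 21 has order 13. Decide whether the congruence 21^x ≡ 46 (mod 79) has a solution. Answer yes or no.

yes

⟨21⟩ has order 13; its elements mod 79 are {1, 8, 10, 18, 21, 22, 38, 46, 52, 62, 64, 65, 67}.
46 is in this set.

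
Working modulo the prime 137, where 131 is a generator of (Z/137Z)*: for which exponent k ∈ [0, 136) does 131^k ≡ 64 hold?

92

Baby-step giant-step with m = ceil(sqrt(136)) = 12.
Baby table (131^j mod 137 for j=0..11):
  0:1  1:131  2:36  3:58  4:63  5:33  6:76  7:92
  8:133  9:24  10:130  11:42
Giant step factor: 131^(-12) ≡ 81 (mod 137).
Scan 64·81^i mod 137 for i = 0, 1, …:
  i=0: 64   i=1: 115   i=2: 136   i=3: 56
  i=4: 15   i=5: 119   i=6: 49   i=7: 133
Match at i=7, j=8: k = 7·12 + 8 = 92.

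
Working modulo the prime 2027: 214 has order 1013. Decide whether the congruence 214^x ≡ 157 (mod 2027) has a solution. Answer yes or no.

yes

157 ∈ ⟨214⟩ iff 157^1013 ≡ 1 (mod 2027), since |⟨214⟩| = 1013.
157^1013 mod 2027 = 1.
Since 1 = 1, 157 lies in the subgroup.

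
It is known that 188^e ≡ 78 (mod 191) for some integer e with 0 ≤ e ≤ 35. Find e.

Compute 188^0 mod 191 = 1, then multiply by 188 repeatedly:
  188^0=1  188^1=188  188^2=9  188^3=164  188^4=81
  188^5=139  188^6=156  188^7=105  188^8=67  188^9=181
  188^10=30  188^11=101  188^12=79  188^13=145  188^14=138
  188^15=159  188^16=96  188^17=94  188^18=100  188^19=82
  188^20=136  188^21=165  188^22=78
Found 78 at exponent 22.

22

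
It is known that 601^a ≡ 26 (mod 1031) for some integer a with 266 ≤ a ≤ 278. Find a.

Compute 601^266 mod 1031 = 729, then multiply by 601 repeatedly:
  601^266=729  601^267=985  601^268=191  601^269=350  601^270=26
Found 26 at exponent 270.

270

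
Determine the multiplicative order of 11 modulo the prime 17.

16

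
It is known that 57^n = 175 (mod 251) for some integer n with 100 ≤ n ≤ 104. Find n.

102

Compute 57^100 mod 251 = 113, then multiply by 57 repeatedly:
  57^100=113  57^101=166  57^102=175
Found 175 at exponent 102.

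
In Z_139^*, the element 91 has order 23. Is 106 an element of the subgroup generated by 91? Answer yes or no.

yes

106 ∈ ⟨91⟩ iff 106^23 ≡ 1 (mod 139), since |⟨91⟩| = 23.
106^23 mod 139 = 1.
Since 1 = 1, 106 lies in the subgroup.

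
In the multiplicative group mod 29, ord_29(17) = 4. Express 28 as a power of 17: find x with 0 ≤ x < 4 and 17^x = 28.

2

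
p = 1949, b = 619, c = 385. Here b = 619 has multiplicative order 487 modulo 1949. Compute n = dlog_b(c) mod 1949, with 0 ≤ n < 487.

Baby-step giant-step with m = ceil(sqrt(487)) = 23.
Baby table (619^j mod 1949 for j=0..22):
  0:1  1:619  2:1157  3:900  4:1635  5:534  6:1165  7:5
  8:1146  9:1887  10:602  11:379  12:721  13:1927  14:25  15:1832
  16:1639  17:1061  18:1895  19:1656  20:1839  21:125  22:1364
Giant step factor: 619^(-23) ≡ 1822 (mod 1949).
Scan 385·1822^i mod 1949 for i = 0, 1, …:
  i=0: 385   i=1: 1779   i=2: 151   i=3: 313
  i=4: 1178   i=5: 467   i=6: 1110   i=7: 1307
  i=8: 1625   i=9: 219     …   i=18: 484
  i=19: 900
Match at i=19, j=3: n = 19·23 + 3 = 440.

440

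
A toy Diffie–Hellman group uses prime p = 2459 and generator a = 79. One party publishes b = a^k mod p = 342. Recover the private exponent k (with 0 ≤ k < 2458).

2221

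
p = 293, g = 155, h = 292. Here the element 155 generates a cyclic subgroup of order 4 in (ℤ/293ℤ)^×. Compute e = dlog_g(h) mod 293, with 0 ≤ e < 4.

Successive powers of 155 modulo 293:
  155^0=1  155^1=155  155^2=292
So 155^2 ≡ 292 (mod 293), giving e = 2.

2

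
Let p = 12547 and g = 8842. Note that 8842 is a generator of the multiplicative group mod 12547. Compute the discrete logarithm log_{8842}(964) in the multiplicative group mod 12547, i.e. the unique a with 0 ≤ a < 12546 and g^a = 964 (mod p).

10670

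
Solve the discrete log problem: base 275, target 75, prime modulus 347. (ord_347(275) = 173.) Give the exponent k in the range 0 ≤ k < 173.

44

Baby-step giant-step with m = ceil(sqrt(173)) = 14.
Baby table (275^j mod 347 for j=0..13):
  0:1  1:275  2:326  3:124  4:94  5:172  6:108  7:205
  8:161  9:206  10:89  11:185  12:213  13:279
Giant step factor: 275^(-14) ≡ 137 (mod 347).
Scan 75·137^i mod 347 for i = 0, 1, …:
  i=0: 75   i=1: 212   i=2: 243   i=3: 326
Match at i=3, j=2: k = 3·14 + 2 = 44.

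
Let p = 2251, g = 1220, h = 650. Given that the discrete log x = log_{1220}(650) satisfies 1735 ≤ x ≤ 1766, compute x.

Compute 1220^1735 mod 2251 = 2044, then multiply by 1220 repeatedly:
  1220^1735=2044  1220^1736=1823  1220^1737=72  1220^1738=51  1220^1739=1443
  1220^1740=178  1220^1741=1064  1220^1742=1504  1220^1743=315  1220^1744=1630
  1220^1745=967  1220^1746=216  1220^1747=153  1220^1748=2078  1220^1749=534
  1220^1750=941  1220^1751=10  1220^1752=945  1220^1753=388  1220^1754=650
Found 650 at exponent 1754.

1754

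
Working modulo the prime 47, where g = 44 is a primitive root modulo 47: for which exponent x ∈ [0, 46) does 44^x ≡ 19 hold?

31

Baby-step giant-step with m = ceil(sqrt(46)) = 7.
Baby table (44^j mod 47 for j=0..6):
  0:1  1:44  2:9  3:20  4:34  5:39  6:24
Giant step factor: 44^(-7) ≡ 15 (mod 47).
Scan 19·15^i mod 47 for i = 0, 1, …:
  i=0: 19   i=1: 3   i=2: 45   i=3: 17
  i=4: 20
Match at i=4, j=3: x = 4·7 + 3 = 31.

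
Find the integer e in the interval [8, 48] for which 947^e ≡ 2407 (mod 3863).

34

Compute 947^8 mod 3863 = 1867, then multiply by 947 repeatedly:
  947^8=1867  947^9=2658  947^10=2313  947^11=90  947^12=244
  947^13=3151  947^14=1761  947^15=2714  947^16=1263  947^17=2394
  947^18=3400  947^19=1921  947^20=3577  947^21=3431  947^22=374
  947^23=2645  947^24=1591  947^25=107  947^26=891  947^27=1643
  947^28=2995  947^29=823  947^30=2918  947^31=1301  947^32=3613
  947^33=2756  947^34=2407
Found 2407 at exponent 34.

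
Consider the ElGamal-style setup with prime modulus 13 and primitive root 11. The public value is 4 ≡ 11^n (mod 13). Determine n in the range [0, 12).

2

Successive powers of 11 modulo 13:
  11^0=1  11^1=11  11^2=4
So 11^2 ≡ 4 (mod 13), giving n = 2.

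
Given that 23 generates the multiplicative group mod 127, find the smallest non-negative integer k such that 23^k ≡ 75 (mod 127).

Baby-step giant-step with m = ceil(sqrt(126)) = 12.
Baby table (23^j mod 127 for j=0..11):
  0:1  1:23  2:21  3:102  4:60  5:110  6:117  7:24
  8:44  9:123  10:35  11:43
Giant step factor: 23^(-12) ≡ 47 (mod 127).
Scan 75·47^i mod 127 for i = 0, 1, …:
  i=0: 75   i=1: 96   i=2: 67   i=3: 101
  i=4: 48   i=5: 97   i=6: 114   i=7: 24
Match at i=7, j=7: k = 7·12 + 7 = 91.

91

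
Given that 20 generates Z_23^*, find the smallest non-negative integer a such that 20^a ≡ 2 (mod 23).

18

Successive powers of 20 modulo 23:
  20^0=1  20^1=20  20^2=9  20^3=19  20^4=12  20^5=10
  20^6=16  20^7=21  20^8=6  20^9=5  20^10=8  20^11=22
  20^12=3  20^13=14  20^14=4  20^15=11  20^16=13  20^17=7
  20^18=2
So 20^18 ≡ 2 (mod 23), giving a = 18.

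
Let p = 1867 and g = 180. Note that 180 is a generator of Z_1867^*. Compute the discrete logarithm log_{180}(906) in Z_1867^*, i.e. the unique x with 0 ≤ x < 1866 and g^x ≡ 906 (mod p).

1487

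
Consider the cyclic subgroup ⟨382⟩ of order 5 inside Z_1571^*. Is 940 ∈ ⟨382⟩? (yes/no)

no

⟨382⟩ has order 5; its elements mod 1571 are {1, 382, 621, 746, 1392}.
940 is not in this set.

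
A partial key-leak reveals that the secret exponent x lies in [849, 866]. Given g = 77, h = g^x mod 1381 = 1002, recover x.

854

Compute 77^849 mod 1381 = 891, then multiply by 77 repeatedly:
  77^849=891  77^850=938  77^851=414  77^852=115  77^853=569
  77^854=1002
Found 1002 at exponent 854.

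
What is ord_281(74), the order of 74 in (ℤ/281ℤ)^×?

280

The order of 74 must divide p − 1 = 280 = 2^3 · 5 · 7.
Divisors: 1, 2, 4, 5, 7, 8, 10, 14, 20, 28, 35, 40, 56, 70, 140, 280.
Check each in increasing order: 74^1 ≡ 74;  74^2 ≡ 137;  74^4 ≡ 223;  74^5 ≡ 204;  74^7 ≡ 129;  74^8 ≡ 273;  74^10 ≡ 28;  74^14 ≡ 62;  74^20 ≡ 222;  74^28 ≡ 191;  74^35 ≡ 192;  74^40 ≡ 109;  74^56 ≡ 232;  74^70 ≡ 53;  74^140 ≡ 280;  74^280 ≡ 1.
Smallest exponent giving 1 is 280.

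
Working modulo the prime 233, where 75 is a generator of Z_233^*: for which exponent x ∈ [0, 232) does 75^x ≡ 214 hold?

Baby-step giant-step with m = ceil(sqrt(232)) = 16.
Baby table (75^j mod 233 for j=0..15):
  0:1  1:75  2:33  3:145  4:157  5:125  6:55  7:164
  8:184  9:53  10:14  11:118  12:229  13:166  14:101  15:119
Giant step factor: 75^(-16) ≡ 128 (mod 233).
Scan 214·128^i mod 233 for i = 0, 1, …:
  i=0: 214   i=1: 131   i=2: 225   i=3: 141
  i=4: 107   i=5: 182   i=6: 229
Match at i=6, j=12: x = 6·16 + 12 = 108.

108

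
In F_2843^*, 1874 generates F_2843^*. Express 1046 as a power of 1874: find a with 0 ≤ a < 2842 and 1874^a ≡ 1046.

661

Baby-step giant-step with m = ceil(sqrt(2842)) = 54.
Baby table (1874^j mod 2843 for j=0..53):
  0:1  1:1874  2:771  3:610  4:254  5:1215  6:2510  7:1418
  8:1970  9:1566  10:708  11:1954  12:12  13:2587  14:723  15:1634
  16:205  17:365  18:1690  19:2801  20:896  21:1734  22:2810  23:704
  24:144  25:2614  26:147  27:2550  28:2460  29:1537  30:379  31:2339
  32:2223  33:907  34:2447  35:2762  36:1728  37:95  38:1764  39:2170
  40:1090  41:1386  42:1705  43:2481  44:1089  45:2355  46:934  47:1871
  48:835  49:1140  50:1267  51:453  52:1708  53:2417
Giant step factor: 1874^(-54) ≡ 1836 (mod 2843).
Scan 1046·1836^i mod 2843 for i = 0, 1, …:
  i=0: 1046   i=1: 1431   i=2: 384   i=3: 2803
  i=4: 478   i=5: 1964   i=6: 980   i=7: 2504
  i=8: 213   i=9: 1577   i=10: 1198   i=11: 1889
  i=12: 2587
Match at i=12, j=13: a = 12·54 + 13 = 661.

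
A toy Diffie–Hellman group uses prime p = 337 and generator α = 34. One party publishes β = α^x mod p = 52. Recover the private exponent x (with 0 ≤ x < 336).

Baby-step giant-step with m = ceil(sqrt(336)) = 19.
Baby table (34^j mod 337 for j=0..18):
  0:1  1:34  2:145  3:212  4:131  5:73  6:123  7:138
  8:311  9:127  10:274  11:217  12:301  13:124  14:172  15:119
  16:2  17:68  18:290
Giant step factor: 34^(-19) ≡ 31 (mod 337).
Scan 52·31^i mod 337 for i = 0, 1, …:
  i=0: 52   i=1: 264   i=2: 96   i=3: 280
  i=4: 255   i=5: 154   i=6: 56   i=7: 51
  i=8: 233   i=9: 146   i=10: 145
Match at i=10, j=2: x = 10·19 + 2 = 192.

192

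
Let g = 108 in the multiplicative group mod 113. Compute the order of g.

The order of 108 must divide p − 1 = 112 = 2^4 · 7.
Divisors: 1, 2, 4, 7, 8, 14, 16, 28, 56, 112.
Check each in increasing order: 108^1 ≡ 108;  108^2 ≡ 25;  108^4 ≡ 60;  108^7 ≡ 71;  108^8 ≡ 97;  108^14 ≡ 69;  108^16 ≡ 30;  108^28 ≡ 15;  108^56 ≡ 112;  108^112 ≡ 1.
Smallest exponent giving 1 is 112.

112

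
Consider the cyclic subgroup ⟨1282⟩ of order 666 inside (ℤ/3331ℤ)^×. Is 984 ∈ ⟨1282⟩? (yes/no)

no

984 ∈ ⟨1282⟩ iff 984^666 ≡ 1 (mod 3331), since |⟨1282⟩| = 666.
984^666 mod 3331 = 1071.
Since 1071 ≠ 1, 984 does not lie in the subgroup.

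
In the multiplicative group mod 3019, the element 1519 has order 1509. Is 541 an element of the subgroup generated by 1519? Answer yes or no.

541 ∈ ⟨1519⟩ iff 541^1509 ≡ 1 (mod 3019), since |⟨1519⟩| = 1509.
541^1509 mod 3019 = 1.
Since 1 = 1, 541 lies in the subgroup.

yes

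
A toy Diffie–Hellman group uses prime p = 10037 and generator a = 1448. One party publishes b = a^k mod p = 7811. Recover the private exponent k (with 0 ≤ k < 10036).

7538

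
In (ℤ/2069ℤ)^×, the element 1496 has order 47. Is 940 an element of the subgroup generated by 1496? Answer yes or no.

yes

940 ∈ ⟨1496⟩ iff 940^47 ≡ 1 (mod 2069), since |⟨1496⟩| = 47.
940^47 mod 2069 = 1.
Since 1 = 1, 940 lies in the subgroup.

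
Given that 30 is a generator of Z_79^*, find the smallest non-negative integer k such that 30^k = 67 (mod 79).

Baby-step giant-step with m = ceil(sqrt(78)) = 9.
Baby table (30^j mod 79 for j=0..8):
  0:1  1:30  2:31  3:61  4:13  5:74  6:8  7:3
  8:11
Giant step factor: 30^(-9) ≡ 17 (mod 79).
Scan 67·17^i mod 79 for i = 0, 1, …:
  i=0: 67   i=1: 33   i=2: 8
Match at i=2, j=6: k = 2·9 + 6 = 24.

24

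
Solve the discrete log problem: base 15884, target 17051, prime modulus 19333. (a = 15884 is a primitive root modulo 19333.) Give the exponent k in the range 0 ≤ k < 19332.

2235

Baby-step giant-step with m = ceil(sqrt(19332)) = 140.
Baby table (15884^j mod 19333 for j=0..139):
  0:1  1:15884  2:5806  3:4094  4:12217  5:9507  6:18458  7:1927
  8:4329  9:13688  10:1274  11:13898  12:11638  13:15179  14:1393  15:9460
  16:6564  17:19040  18:5241  19:146  20:18437  21:16357  22:17734  23:5046
  24:15379  25:7581  26:10680  27:13378  28:7149  29:12007  30:18476  31:17177
  32:12172  33:10048  34:8517  35:11027  36:15221  37:11199  38:1983  39:4515
  40:10163  41:17875  42:2062  43:2706  44:4845  45:12640  46:555  47:19105
  48:13052  49:10209  50:13885  51:17809  52:17033  53:6170  54:5303  55:18304
  56:11082  57:18856  58:1868  59:14490  60:19128  61:11057  62:8416  63:11382
  64:8805  65:3698  66:5378  67:10958  68:1873  69:16578  70:9492  71:12194
  72:11502  73:918  74:4430  75:13333  76:7690  77:2066  78:8243  79:8736
  80:9683  81:10757  82:18467  83:9552  84:17917  85:11868  86:14562  87:2796
  88:3763  89:13189  90:1688  91:16654  92:18030  93:8791  94:13318  95:1426
  96:11641  97:4832  98:18811  99:2409  100:4549  101:8895  102:2616  103:5927
  104:12091  105:18755  106:2223  107:8074  108:11627  109:14452  110:14859  111:3092
  112:7508  113:11128  114:14866  115:17615  116:9484  117:1120  118:3720  119:6832
  120:3359  121:14609  122:14690  123:5983  124:12277  125:15230  126:18824  127:15571
  128:2695  129:4118  130:6773  131:13520  132:716  133:5140  134:501  135:12021
  136:8856  137:1796  138:11489  139:7089
Giant step factor: 15884^(-140) ≡ 18087 (mod 19333).
Scan 17051·18087^i mod 19333 for i = 0, 1, …:
  i=0: 17051   i=1: 1421   i=2: 8070   i=3: 17273
  i=4: 14804   i=5: 17231   i=6: 9137   i=7: 2435
  i=8: 1271   i=9: 1640     …   i=14: 5933
  i=15: 12021
Match at i=15, j=135: k = 15·140 + 135 = 2235.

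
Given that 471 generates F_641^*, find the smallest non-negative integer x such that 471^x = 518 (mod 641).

144

Baby-step giant-step with m = ceil(sqrt(640)) = 26.
Baby table (471^j mod 641 for j=0..25):
  0:1  1:471  2:55  3:265  4:461  5:473  6:356  7:375
  8:350  9:113  10:20  11:446  12:459  13:172  14:246  15:486
  16:69  17:449  18:590  19:337  20:400  21:587  22:206  23:235
  24:433  25:105
Giant step factor: 471^(-26) ≡ 399 (mod 641).
Scan 518·399^i mod 641 for i = 0, 1, …:
  i=0: 518   i=1: 280   i=2: 186   i=3: 499
  i=4: 391   i=5: 246
Match at i=5, j=14: x = 5·26 + 14 = 144.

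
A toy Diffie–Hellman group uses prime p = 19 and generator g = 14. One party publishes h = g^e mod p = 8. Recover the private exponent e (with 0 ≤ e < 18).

3

Successive powers of 14 modulo 19:
  14^0=1  14^1=14  14^2=6  14^3=8
So 14^3 ≡ 8 (mod 19), giving e = 3.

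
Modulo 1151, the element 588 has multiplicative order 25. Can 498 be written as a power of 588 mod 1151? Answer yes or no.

⟨588⟩ has order 25; its elements mod 1151 are {1, 110, 120, 224, 239, 315, 334, 349, 407, 444, 469, 470, 498, 539, 588, 589, 590, 683, 722, 946, 968, 1032, 1056, 1059, 1060}.
498 is in this set.

yes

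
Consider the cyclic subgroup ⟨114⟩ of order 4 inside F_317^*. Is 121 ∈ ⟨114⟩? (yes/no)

⟨114⟩ has order 4; its elements mod 317 are {1, 114, 203, 316}.
121 is not in this set.

no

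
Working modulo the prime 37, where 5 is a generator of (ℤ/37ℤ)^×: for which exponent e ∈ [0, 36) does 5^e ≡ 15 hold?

Successive powers of 5 modulo 37:
  5^0=1  5^1=5  5^2=25  5^3=14  5^4=33  5^5=17
  5^6=11  5^7=18  5^8=16  5^9=6  5^10=30  5^11=2
  5^12=10  5^13=13  5^14=28  5^15=29  5^16=34  5^17=22
  5^18=36  5^19=32  5^20=12  5^21=23  5^22=4  5^23=20
  5^24=26  5^25=19  5^26=21  5^27=31  5^28=7  5^29=35
  5^30=27  5^31=24  5^32=9  5^33=8  5^34=3  5^35=15
So 5^35 ≡ 15 (mod 37), giving e = 35.

35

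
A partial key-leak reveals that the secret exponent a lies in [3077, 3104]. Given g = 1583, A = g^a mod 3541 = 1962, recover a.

3078

Compute 1583^3077 mod 3541 = 1066, then multiply by 1583 repeatedly:
  1583^3077=1066  1583^3078=1962
Found 1962 at exponent 3078.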